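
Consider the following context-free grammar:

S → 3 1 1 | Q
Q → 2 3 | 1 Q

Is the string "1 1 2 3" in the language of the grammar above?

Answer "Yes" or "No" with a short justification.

Yes - a valid derivation exists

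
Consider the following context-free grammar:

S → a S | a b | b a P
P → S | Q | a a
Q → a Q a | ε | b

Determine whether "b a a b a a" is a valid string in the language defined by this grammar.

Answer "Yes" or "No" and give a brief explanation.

No - no valid derivation exists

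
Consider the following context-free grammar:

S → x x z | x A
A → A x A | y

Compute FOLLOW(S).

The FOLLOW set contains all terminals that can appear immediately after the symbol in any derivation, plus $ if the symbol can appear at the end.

We compute FOLLOW(S) using the standard algorithm.
FOLLOW(S) starts with {$}.
FIRST(A) = {y}
FIRST(S) = {x}
FOLLOW(A) = {$, x}
FOLLOW(S) = {$}
Therefore, FOLLOW(S) = {$}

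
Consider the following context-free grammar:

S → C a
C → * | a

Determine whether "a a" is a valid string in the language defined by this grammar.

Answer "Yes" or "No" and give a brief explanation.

Yes - a valid derivation exists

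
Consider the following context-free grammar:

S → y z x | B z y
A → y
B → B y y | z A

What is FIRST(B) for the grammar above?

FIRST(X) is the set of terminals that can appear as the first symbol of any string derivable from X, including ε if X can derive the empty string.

We compute FIRST(B) using the standard algorithm.
FIRST(A) = {y}
FIRST(B) = {z}
FIRST(S) = {y, z}
Therefore, FIRST(B) = {z}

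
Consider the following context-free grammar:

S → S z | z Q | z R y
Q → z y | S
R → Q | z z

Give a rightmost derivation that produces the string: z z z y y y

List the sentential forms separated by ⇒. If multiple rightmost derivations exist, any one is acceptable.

S ⇒ z R y ⇒ z Q y ⇒ z S y ⇒ z z R y y ⇒ z z Q y y ⇒ z z z y y y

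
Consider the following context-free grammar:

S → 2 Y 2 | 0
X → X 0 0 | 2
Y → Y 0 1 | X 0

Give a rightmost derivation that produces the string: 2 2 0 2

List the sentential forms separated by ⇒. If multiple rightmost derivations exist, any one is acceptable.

S ⇒ 2 Y 2 ⇒ 2 X 0 2 ⇒ 2 2 0 2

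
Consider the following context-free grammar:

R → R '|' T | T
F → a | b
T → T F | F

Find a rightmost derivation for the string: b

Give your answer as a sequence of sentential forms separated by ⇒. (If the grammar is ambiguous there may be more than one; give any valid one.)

R ⇒ T ⇒ F ⇒ b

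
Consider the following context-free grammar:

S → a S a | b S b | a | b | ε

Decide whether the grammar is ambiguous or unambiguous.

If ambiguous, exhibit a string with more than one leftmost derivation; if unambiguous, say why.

Unambiguous - every string in the language has a unique leftmost derivation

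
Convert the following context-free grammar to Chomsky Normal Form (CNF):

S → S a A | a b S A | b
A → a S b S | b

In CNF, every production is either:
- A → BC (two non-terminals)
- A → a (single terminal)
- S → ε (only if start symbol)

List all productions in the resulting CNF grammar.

TA → a; TB → b; S → b; A → b; S → S X0; X0 → TA A; S → TA X1; X1 → TB X2; X2 → S A; A → TA X3; X3 → S X4; X4 → TB S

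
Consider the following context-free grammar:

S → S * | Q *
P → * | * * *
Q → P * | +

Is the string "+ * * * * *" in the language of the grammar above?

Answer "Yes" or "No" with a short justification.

Yes - a valid derivation exists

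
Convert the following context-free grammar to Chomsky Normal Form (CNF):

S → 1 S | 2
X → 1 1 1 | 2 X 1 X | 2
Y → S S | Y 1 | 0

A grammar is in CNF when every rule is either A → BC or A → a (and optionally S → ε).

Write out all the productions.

T1 → 1; S → 2; T2 → 2; X → 2; Y → 0; S → T1 S; X → T1 X0; X0 → T1 T1; X → T2 X1; X1 → X X2; X2 → T1 X; Y → S S; Y → Y T1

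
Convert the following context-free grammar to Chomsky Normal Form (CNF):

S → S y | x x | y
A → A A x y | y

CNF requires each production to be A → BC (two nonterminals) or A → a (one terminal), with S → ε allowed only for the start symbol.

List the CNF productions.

TY → y; TX → x; S → y; A → y; S → S TY; S → TX TX; A → A X0; X0 → A X1; X1 → TX TY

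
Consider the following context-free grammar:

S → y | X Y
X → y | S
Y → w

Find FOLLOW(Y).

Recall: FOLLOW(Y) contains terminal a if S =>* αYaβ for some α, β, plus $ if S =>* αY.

We compute FOLLOW(Y) using the standard algorithm.
FOLLOW(S) starts with {$}.
FIRST(S) = {y}
FIRST(X) = {y}
FIRST(Y) = {w}
FOLLOW(S) = {$, w}
FOLLOW(X) = {w}
FOLLOW(Y) = {$, w}
Therefore, FOLLOW(Y) = {$, w}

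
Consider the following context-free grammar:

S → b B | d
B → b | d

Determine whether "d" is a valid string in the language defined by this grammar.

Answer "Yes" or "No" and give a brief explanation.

Yes - a valid derivation exists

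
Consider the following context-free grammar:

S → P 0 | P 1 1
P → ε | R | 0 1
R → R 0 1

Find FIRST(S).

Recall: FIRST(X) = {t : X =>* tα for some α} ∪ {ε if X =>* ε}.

We compute FIRST(S) using the standard algorithm.
FIRST(P) = {0, ε}
FIRST(R) = {}
FIRST(S) = {0, 1}
Therefore, FIRST(S) = {0, 1}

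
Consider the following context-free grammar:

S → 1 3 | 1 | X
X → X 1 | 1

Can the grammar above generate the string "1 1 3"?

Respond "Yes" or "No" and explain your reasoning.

No - no valid derivation exists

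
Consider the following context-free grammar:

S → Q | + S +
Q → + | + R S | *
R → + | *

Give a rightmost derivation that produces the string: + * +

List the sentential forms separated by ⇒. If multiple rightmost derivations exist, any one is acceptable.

S ⇒ + S + ⇒ + Q + ⇒ + * +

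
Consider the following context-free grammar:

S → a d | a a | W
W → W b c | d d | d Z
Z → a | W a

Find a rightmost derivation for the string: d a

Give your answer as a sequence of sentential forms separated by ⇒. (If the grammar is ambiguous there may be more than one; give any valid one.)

S ⇒ W ⇒ d Z ⇒ d a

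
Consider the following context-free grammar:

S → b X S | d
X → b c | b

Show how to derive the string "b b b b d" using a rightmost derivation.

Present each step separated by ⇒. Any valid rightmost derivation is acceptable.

S ⇒ b X S ⇒ b X b X S ⇒ b X b X d ⇒ b X b b d ⇒ b b b b d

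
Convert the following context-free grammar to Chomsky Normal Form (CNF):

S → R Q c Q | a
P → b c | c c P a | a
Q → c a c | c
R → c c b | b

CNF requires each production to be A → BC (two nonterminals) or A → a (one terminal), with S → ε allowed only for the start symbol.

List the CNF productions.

TC → c; S → a; TB → b; TA → a; P → a; Q → c; R → b; S → R X0; X0 → Q X1; X1 → TC Q; P → TB TC; P → TC X2; X2 → TC X3; X3 → P TA; Q → TC X4; X4 → TA TC; R → TC X5; X5 → TC TB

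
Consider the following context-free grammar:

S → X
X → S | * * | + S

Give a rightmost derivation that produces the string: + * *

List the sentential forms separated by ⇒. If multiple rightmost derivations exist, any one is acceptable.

S ⇒ X ⇒ + S ⇒ + X ⇒ + * *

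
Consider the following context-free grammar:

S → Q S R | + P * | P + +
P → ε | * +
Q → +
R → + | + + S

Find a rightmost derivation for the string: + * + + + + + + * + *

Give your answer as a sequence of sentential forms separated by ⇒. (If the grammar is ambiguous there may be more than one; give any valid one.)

S ⇒ Q S R ⇒ Q S + + S ⇒ Q S + + + P * ⇒ Q S + + + * + * ⇒ Q P + + + + + * + * ⇒ Q * + + + + + + * + * ⇒ + * + + + + + + * + *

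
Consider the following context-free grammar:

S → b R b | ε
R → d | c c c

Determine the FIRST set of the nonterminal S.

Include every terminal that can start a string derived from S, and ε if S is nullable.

We compute FIRST(S) using the standard algorithm.
FIRST(R) = {c, d}
FIRST(S) = {b, ε}
Therefore, FIRST(S) = {b, ε}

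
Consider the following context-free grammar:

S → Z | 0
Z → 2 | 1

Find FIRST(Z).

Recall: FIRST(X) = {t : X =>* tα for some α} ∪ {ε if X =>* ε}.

We compute FIRST(Z) using the standard algorithm.
FIRST(S) = {0, 1, 2}
FIRST(Z) = {1, 2}
Therefore, FIRST(Z) = {1, 2}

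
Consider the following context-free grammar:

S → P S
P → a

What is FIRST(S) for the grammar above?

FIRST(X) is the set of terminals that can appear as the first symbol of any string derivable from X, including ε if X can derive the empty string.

We compute FIRST(S) using the standard algorithm.
FIRST(P) = {a}
FIRST(S) = {a}
Therefore, FIRST(S) = {a}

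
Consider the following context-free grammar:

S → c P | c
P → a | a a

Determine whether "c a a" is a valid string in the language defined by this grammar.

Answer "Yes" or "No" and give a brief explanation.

Yes - a valid derivation exists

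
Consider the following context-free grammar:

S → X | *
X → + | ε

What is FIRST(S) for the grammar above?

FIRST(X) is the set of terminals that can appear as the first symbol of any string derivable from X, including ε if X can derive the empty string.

We compute FIRST(S) using the standard algorithm.
FIRST(S) = {*, +, ε}
FIRST(X) = {+, ε}
Therefore, FIRST(S) = {*, +, ε}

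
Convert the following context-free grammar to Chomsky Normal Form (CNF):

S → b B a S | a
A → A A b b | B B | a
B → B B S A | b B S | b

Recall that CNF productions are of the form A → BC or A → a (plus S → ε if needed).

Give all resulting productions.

TB → b; TA → a; S → a; A → a; B → b; S → TB X0; X0 → B X1; X1 → TA S; A → A X2; X2 → A X3; X3 → TB TB; A → B B; B → B X4; X4 → B X5; X5 → S A; B → TB X6; X6 → B S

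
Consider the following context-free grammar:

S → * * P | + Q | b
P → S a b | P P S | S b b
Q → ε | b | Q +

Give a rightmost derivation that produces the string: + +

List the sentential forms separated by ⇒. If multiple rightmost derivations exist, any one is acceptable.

S ⇒ + Q ⇒ + Q + ⇒ + +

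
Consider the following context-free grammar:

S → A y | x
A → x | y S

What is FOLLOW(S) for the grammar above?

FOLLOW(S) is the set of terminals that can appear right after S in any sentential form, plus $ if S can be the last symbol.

We compute FOLLOW(S) using the standard algorithm.
FOLLOW(S) starts with {$}.
FIRST(A) = {x, y}
FIRST(S) = {x, y}
FOLLOW(A) = {y}
FOLLOW(S) = {$, y}
Therefore, FOLLOW(S) = {$, y}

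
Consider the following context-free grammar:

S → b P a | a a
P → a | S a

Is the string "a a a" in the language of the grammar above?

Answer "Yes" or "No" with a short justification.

No - no valid derivation exists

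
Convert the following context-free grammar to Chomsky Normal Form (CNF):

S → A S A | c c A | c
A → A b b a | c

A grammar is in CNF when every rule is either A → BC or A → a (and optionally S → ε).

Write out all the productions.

TC → c; S → c; TB → b; TA → a; A → c; S → A X0; X0 → S A; S → TC X1; X1 → TC A; A → A X2; X2 → TB X3; X3 → TB TA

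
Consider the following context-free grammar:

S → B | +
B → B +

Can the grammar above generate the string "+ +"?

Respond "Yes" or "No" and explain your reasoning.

No - no valid derivation exists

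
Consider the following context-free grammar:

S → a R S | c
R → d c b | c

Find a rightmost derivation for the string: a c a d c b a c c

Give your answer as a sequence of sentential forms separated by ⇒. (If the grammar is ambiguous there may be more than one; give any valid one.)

S ⇒ a R S ⇒ a R a R S ⇒ a R a R a R S ⇒ a R a R a R c ⇒ a R a R a c c ⇒ a R a d c b a c c ⇒ a c a d c b a c c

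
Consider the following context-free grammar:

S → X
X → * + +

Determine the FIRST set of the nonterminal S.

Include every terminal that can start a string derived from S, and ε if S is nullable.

We compute FIRST(S) using the standard algorithm.
FIRST(S) = {*}
FIRST(X) = {*}
Therefore, FIRST(S) = {*}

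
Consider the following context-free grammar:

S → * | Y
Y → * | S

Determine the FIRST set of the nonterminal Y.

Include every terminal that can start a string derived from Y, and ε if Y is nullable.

We compute FIRST(Y) using the standard algorithm.
FIRST(S) = {*}
FIRST(Y) = {*}
Therefore, FIRST(Y) = {*}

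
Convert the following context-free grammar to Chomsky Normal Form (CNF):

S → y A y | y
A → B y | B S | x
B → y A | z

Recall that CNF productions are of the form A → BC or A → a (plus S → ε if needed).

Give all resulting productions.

TY → y; S → y; A → x; B → z; S → TY X0; X0 → A TY; A → B TY; A → B S; B → TY A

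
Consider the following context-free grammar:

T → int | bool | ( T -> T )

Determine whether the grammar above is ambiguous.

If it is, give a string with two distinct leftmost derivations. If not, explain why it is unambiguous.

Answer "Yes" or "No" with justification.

No - the grammar is unambiguous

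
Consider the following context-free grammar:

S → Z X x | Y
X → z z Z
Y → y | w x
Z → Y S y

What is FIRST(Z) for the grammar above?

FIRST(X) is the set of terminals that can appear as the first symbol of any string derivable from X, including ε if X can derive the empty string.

We compute FIRST(Z) using the standard algorithm.
FIRST(S) = {w, y}
FIRST(X) = {z}
FIRST(Y) = {w, y}
FIRST(Z) = {w, y}
Therefore, FIRST(Z) = {w, y}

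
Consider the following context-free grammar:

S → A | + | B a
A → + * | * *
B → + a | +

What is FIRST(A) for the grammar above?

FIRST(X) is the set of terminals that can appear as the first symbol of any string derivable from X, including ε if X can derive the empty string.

We compute FIRST(A) using the standard algorithm.
FIRST(A) = {*, +}
FIRST(B) = {+}
FIRST(S) = {*, +}
Therefore, FIRST(A) = {*, +}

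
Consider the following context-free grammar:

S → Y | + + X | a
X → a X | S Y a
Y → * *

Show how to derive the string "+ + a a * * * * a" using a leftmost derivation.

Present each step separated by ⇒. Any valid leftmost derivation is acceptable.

S ⇒ + + X ⇒ + + a X ⇒ + + a a X ⇒ + + a a S Y a ⇒ + + a a Y Y a ⇒ + + a a * * Y a ⇒ + + a a * * * * a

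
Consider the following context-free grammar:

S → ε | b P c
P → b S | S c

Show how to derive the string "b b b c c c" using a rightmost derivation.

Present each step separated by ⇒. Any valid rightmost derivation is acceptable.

S ⇒ b P c ⇒ b b S c ⇒ b b b P c c ⇒ b b b S c c c ⇒ b b b c c c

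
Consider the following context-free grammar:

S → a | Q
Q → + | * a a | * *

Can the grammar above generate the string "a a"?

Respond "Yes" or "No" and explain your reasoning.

No - no valid derivation exists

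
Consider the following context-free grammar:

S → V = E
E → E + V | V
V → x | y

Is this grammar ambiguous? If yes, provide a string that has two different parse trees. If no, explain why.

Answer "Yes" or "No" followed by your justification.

No - the grammar is unambiguous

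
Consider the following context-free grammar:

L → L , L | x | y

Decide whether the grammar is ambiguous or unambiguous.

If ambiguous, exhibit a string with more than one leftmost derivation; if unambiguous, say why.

Ambiguous - the string 'x , y , x , y , y' has two distinct leftmost derivations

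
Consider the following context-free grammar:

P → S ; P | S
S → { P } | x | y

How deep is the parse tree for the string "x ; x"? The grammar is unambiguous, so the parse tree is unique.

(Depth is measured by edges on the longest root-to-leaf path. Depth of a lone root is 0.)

3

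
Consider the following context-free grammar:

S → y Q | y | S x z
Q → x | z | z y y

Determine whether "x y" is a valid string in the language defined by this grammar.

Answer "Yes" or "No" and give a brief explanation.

No - no valid derivation exists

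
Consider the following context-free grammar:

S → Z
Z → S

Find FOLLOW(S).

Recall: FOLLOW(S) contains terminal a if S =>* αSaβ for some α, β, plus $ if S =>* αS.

We compute FOLLOW(S) using the standard algorithm.
FOLLOW(S) starts with {$}.
FIRST(S) = {}
FIRST(Z) = {}
FOLLOW(S) = {$}
FOLLOW(Z) = {$}
Therefore, FOLLOW(S) = {$}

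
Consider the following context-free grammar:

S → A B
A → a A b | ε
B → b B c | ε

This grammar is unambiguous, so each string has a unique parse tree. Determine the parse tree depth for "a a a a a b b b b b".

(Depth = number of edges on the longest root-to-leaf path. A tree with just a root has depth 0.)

7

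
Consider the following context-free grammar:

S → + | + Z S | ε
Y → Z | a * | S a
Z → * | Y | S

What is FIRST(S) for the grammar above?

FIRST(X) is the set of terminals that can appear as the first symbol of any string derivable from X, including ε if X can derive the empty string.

We compute FIRST(S) using the standard algorithm.
FIRST(S) = {+, ε}
FIRST(Y) = {*, +, a, ε}
FIRST(Z) = {*, +, a, ε}
Therefore, FIRST(S) = {+, ε}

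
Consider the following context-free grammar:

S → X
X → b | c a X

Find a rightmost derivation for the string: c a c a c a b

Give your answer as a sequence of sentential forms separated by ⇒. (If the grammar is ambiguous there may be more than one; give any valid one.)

S ⇒ X ⇒ c a X ⇒ c a c a X ⇒ c a c a c a X ⇒ c a c a c a b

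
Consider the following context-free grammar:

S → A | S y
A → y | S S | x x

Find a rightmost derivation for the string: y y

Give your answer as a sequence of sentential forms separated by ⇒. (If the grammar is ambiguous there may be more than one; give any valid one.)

S ⇒ S y ⇒ A y ⇒ y y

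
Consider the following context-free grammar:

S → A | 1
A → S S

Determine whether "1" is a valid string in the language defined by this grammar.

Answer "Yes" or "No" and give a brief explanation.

Yes - a valid derivation exists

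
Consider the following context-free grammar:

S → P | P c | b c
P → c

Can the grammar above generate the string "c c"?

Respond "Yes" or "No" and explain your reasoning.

Yes - a valid derivation exists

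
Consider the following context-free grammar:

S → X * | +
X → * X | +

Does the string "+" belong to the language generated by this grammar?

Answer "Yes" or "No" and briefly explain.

Yes - a valid derivation exists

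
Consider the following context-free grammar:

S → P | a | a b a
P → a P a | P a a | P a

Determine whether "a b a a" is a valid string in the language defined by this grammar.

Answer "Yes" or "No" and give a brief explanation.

No - no valid derivation exists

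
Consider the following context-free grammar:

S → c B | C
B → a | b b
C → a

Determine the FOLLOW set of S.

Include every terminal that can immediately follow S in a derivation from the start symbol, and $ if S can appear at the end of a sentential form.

We compute FOLLOW(S) using the standard algorithm.
FOLLOW(S) starts with {$}.
FIRST(B) = {a, b}
FIRST(C) = {a}
FIRST(S) = {a, c}
FOLLOW(B) = {$}
FOLLOW(C) = {$}
FOLLOW(S) = {$}
Therefore, FOLLOW(S) = {$}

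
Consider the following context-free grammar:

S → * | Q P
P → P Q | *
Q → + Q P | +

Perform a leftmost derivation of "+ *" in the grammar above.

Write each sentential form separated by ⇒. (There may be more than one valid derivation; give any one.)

S ⇒ Q P ⇒ + P ⇒ + *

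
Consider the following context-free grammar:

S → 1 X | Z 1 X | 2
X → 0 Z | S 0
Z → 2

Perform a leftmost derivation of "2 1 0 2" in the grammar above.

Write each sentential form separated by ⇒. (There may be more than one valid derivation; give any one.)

S ⇒ Z 1 X ⇒ 2 1 X ⇒ 2 1 0 Z ⇒ 2 1 0 2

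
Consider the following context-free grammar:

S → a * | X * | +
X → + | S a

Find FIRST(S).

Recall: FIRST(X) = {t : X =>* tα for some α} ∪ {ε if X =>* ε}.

We compute FIRST(S) using the standard algorithm.
FIRST(S) = {+, a}
FIRST(X) = {+, a}
Therefore, FIRST(S) = {+, a}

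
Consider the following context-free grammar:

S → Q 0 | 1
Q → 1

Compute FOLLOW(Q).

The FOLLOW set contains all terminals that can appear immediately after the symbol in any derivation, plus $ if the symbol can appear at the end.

We compute FOLLOW(Q) using the standard algorithm.
FOLLOW(S) starts with {$}.
FIRST(Q) = {1}
FIRST(S) = {1}
FOLLOW(Q) = {0}
FOLLOW(S) = {$}
Therefore, FOLLOW(Q) = {0}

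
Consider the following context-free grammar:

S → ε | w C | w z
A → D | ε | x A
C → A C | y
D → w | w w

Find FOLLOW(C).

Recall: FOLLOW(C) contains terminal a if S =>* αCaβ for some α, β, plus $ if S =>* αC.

We compute FOLLOW(C) using the standard algorithm.
FOLLOW(S) starts with {$}.
FIRST(A) = {w, x, ε}
FIRST(C) = {w, x, y}
FIRST(D) = {w}
FIRST(S) = {w, ε}
FOLLOW(A) = {w, x, y}
FOLLOW(C) = {$}
FOLLOW(D) = {w, x, y}
FOLLOW(S) = {$}
Therefore, FOLLOW(C) = {$}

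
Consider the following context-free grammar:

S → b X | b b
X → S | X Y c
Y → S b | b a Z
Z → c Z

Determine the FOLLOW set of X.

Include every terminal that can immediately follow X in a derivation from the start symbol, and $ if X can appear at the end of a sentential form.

We compute FOLLOW(X) using the standard algorithm.
FOLLOW(S) starts with {$}.
FIRST(S) = {b}
FIRST(X) = {b}
FIRST(Y) = {b}
FIRST(Z) = {c}
FOLLOW(S) = {$, b}
FOLLOW(X) = {$, b}
FOLLOW(Y) = {c}
FOLLOW(Z) = {c}
Therefore, FOLLOW(X) = {$, b}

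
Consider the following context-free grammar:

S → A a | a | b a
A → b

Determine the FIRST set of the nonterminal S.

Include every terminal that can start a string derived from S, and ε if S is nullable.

We compute FIRST(S) using the standard algorithm.
FIRST(A) = {b}
FIRST(S) = {a, b}
Therefore, FIRST(S) = {a, b}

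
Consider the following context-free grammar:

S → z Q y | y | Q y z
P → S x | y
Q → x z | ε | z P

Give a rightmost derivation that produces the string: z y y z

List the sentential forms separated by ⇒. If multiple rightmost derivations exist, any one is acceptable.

S ⇒ Q y z ⇒ z P y z ⇒ z y y z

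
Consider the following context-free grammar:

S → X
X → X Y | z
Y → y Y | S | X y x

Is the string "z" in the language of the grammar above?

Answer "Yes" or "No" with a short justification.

Yes - a valid derivation exists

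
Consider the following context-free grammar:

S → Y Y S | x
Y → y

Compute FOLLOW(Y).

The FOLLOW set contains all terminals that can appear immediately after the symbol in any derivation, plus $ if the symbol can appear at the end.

We compute FOLLOW(Y) using the standard algorithm.
FOLLOW(S) starts with {$}.
FIRST(S) = {x, y}
FIRST(Y) = {y}
FOLLOW(S) = {$}
FOLLOW(Y) = {x, y}
Therefore, FOLLOW(Y) = {x, y}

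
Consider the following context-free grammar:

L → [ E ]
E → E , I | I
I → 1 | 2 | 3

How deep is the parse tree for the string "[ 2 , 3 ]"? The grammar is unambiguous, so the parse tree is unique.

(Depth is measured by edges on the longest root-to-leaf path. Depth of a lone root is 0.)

4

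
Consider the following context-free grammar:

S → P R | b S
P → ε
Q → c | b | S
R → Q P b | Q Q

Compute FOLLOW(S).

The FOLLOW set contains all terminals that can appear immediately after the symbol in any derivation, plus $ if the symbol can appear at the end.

We compute FOLLOW(S) using the standard algorithm.
FOLLOW(S) starts with {$}.
FIRST(P) = {ε}
FIRST(Q) = {b, c}
FIRST(R) = {b, c}
FIRST(S) = {b, c}
FOLLOW(P) = {b, c}
FOLLOW(Q) = {$, b, c}
FOLLOW(R) = {$, b, c}
FOLLOW(S) = {$, b, c}
Therefore, FOLLOW(S) = {$, b, c}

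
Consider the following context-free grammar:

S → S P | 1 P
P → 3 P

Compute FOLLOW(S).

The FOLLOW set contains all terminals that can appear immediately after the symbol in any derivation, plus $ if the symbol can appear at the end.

We compute FOLLOW(S) using the standard algorithm.
FOLLOW(S) starts with {$}.
FIRST(P) = {3}
FIRST(S) = {1}
FOLLOW(P) = {$, 3}
FOLLOW(S) = {$, 3}
Therefore, FOLLOW(S) = {$, 3}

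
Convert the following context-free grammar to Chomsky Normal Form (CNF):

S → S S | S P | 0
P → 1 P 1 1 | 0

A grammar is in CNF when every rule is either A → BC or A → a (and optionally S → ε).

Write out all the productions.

S → 0; T1 → 1; P → 0; S → S S; S → S P; P → T1 X0; X0 → P X1; X1 → T1 T1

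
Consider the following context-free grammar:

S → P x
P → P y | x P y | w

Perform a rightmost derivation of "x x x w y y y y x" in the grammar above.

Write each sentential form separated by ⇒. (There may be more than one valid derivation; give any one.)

S ⇒ P x ⇒ P y x ⇒ x P y y x ⇒ x x P y y y x ⇒ x x x P y y y y x ⇒ x x x w y y y y x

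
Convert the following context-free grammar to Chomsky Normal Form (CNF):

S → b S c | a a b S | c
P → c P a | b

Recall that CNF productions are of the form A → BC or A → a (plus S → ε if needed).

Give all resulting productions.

TB → b; TC → c; TA → a; S → c; P → b; S → TB X0; X0 → S TC; S → TA X1; X1 → TA X2; X2 → TB S; P → TC X3; X3 → P TA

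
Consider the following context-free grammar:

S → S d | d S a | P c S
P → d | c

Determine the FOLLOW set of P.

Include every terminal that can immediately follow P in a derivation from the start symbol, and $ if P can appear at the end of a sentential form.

We compute FOLLOW(P) using the standard algorithm.
FOLLOW(S) starts with {$}.
FIRST(P) = {c, d}
FIRST(S) = {c, d}
FOLLOW(P) = {c}
FOLLOW(S) = {$, a, d}
Therefore, FOLLOW(P) = {c}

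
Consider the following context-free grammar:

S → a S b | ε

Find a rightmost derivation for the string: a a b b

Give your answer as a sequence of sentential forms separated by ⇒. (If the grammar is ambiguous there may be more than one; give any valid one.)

S ⇒ a S b ⇒ a a S b b ⇒ a a b b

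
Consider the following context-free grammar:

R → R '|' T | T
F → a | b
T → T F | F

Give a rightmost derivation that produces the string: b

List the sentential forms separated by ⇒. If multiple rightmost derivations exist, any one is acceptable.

R ⇒ T ⇒ F ⇒ b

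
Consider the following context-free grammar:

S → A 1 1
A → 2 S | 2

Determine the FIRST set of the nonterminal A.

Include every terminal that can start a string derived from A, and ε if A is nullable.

We compute FIRST(A) using the standard algorithm.
FIRST(A) = {2}
FIRST(S) = {2}
Therefore, FIRST(A) = {2}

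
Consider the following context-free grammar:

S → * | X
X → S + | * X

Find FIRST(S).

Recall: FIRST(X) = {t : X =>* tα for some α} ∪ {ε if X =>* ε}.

We compute FIRST(S) using the standard algorithm.
FIRST(S) = {*}
FIRST(X) = {*}
Therefore, FIRST(S) = {*}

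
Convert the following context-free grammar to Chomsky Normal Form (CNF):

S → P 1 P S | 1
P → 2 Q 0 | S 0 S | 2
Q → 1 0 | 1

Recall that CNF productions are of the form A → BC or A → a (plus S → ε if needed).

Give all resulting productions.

T1 → 1; S → 1; T2 → 2; T0 → 0; P → 2; Q → 1; S → P X0; X0 → T1 X1; X1 → P S; P → T2 X2; X2 → Q T0; P → S X3; X3 → T0 S; Q → T1 T0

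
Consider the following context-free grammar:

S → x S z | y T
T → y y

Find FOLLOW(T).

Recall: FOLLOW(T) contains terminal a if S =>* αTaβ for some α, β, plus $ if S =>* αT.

We compute FOLLOW(T) using the standard algorithm.
FOLLOW(S) starts with {$}.
FIRST(S) = {x, y}
FIRST(T) = {y}
FOLLOW(S) = {$, z}
FOLLOW(T) = {$, z}
Therefore, FOLLOW(T) = {$, z}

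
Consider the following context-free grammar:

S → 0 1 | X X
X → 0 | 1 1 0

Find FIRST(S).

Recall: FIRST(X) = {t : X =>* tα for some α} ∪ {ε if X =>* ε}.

We compute FIRST(S) using the standard algorithm.
FIRST(S) = {0, 1}
FIRST(X) = {0, 1}
Therefore, FIRST(S) = {0, 1}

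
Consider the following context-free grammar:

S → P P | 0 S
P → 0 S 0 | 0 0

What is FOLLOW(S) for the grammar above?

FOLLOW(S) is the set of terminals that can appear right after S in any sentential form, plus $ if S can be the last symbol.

We compute FOLLOW(S) using the standard algorithm.
FOLLOW(S) starts with {$}.
FIRST(P) = {0}
FIRST(S) = {0}
FOLLOW(P) = {$, 0}
FOLLOW(S) = {$, 0}
Therefore, FOLLOW(S) = {$, 0}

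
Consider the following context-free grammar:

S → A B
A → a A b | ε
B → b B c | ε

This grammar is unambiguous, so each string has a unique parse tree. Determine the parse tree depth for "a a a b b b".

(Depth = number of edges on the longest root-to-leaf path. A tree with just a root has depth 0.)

5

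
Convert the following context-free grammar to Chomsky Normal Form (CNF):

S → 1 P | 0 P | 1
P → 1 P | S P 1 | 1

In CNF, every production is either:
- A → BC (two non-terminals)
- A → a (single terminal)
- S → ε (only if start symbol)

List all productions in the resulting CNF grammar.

T1 → 1; T0 → 0; S → 1; P → 1; S → T1 P; S → T0 P; P → T1 P; P → S X0; X0 → P T1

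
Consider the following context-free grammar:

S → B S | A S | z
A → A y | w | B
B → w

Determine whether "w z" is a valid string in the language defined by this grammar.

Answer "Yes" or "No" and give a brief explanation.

Yes - a valid derivation exists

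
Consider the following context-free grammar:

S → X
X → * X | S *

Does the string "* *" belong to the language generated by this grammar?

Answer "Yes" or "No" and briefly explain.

No - no valid derivation exists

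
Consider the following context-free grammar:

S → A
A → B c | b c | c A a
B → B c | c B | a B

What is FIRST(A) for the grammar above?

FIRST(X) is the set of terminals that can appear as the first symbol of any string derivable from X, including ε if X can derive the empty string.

We compute FIRST(A) using the standard algorithm.
FIRST(A) = {a, b, c}
FIRST(B) = {a, c}
FIRST(S) = {a, b, c}
Therefore, FIRST(A) = {a, b, c}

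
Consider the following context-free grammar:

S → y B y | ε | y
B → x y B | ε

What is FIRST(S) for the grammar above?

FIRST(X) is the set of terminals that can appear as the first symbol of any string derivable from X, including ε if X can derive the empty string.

We compute FIRST(S) using the standard algorithm.
FIRST(B) = {x, ε}
FIRST(S) = {y, ε}
Therefore, FIRST(S) = {y, ε}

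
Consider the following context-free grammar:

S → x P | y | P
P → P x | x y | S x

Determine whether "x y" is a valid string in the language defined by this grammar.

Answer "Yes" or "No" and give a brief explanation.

Yes - a valid derivation exists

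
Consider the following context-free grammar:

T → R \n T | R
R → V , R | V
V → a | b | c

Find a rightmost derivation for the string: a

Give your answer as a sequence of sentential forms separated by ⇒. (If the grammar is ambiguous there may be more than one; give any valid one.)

T ⇒ R ⇒ V ⇒ a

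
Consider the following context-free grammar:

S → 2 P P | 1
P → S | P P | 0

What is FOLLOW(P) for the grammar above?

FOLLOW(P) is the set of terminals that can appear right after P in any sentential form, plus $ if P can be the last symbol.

We compute FOLLOW(P) using the standard algorithm.
FOLLOW(S) starts with {$}.
FIRST(P) = {0, 1, 2}
FIRST(S) = {1, 2}
FOLLOW(P) = {$, 0, 1, 2}
FOLLOW(S) = {$, 0, 1, 2}
Therefore, FOLLOW(P) = {$, 0, 1, 2}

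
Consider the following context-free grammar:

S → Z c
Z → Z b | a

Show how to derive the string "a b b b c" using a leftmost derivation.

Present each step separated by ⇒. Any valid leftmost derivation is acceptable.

S ⇒ Z c ⇒ Z b c ⇒ Z b b c ⇒ Z b b b c ⇒ a b b b c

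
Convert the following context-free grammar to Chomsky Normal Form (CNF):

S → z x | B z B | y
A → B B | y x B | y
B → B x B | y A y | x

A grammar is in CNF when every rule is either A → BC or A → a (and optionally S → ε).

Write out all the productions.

TZ → z; TX → x; S → y; TY → y; A → y; B → x; S → TZ TX; S → B X0; X0 → TZ B; A → B B; A → TY X1; X1 → TX B; B → B X2; X2 → TX B; B → TY X3; X3 → A TY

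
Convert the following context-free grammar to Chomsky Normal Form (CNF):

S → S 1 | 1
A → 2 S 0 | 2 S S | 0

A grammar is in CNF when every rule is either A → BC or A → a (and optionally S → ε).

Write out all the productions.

T1 → 1; S → 1; T2 → 2; T0 → 0; A → 0; S → S T1; A → T2 X0; X0 → S T0; A → T2 X1; X1 → S S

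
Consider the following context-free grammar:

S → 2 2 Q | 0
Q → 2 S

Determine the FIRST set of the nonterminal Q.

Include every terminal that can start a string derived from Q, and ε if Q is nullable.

We compute FIRST(Q) using the standard algorithm.
FIRST(Q) = {2}
FIRST(S) = {0, 2}
Therefore, FIRST(Q) = {2}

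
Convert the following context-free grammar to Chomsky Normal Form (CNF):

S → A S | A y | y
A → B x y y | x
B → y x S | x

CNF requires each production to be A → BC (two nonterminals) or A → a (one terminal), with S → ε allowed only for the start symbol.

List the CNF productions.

TY → y; S → y; TX → x; A → x; B → x; S → A S; S → A TY; A → B X0; X0 → TX X1; X1 → TY TY; B → TY X2; X2 → TX S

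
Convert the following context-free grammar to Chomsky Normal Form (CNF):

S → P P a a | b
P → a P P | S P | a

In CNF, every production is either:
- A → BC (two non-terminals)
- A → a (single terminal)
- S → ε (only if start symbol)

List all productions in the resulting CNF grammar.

TA → a; S → b; P → a; S → P X0; X0 → P X1; X1 → TA TA; P → TA X2; X2 → P P; P → S P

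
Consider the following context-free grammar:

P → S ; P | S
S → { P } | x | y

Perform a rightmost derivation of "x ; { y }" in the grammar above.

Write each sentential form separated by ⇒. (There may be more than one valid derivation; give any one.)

P ⇒ S ; P ⇒ S ; S ⇒ S ; { P } ⇒ S ; { S } ⇒ S ; { y } ⇒ x ; { y }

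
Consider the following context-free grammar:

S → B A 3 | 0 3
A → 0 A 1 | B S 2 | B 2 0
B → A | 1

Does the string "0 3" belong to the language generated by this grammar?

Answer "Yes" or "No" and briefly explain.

Yes - a valid derivation exists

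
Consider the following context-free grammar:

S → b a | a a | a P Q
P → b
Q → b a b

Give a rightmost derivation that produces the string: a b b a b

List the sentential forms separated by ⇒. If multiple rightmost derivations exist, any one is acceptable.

S ⇒ a P Q ⇒ a P b a b ⇒ a b b a b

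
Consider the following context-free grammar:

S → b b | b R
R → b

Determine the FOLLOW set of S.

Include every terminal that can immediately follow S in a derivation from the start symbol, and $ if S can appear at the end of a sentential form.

We compute FOLLOW(S) using the standard algorithm.
FOLLOW(S) starts with {$}.
FIRST(R) = {b}
FIRST(S) = {b}
FOLLOW(R) = {$}
FOLLOW(S) = {$}
Therefore, FOLLOW(S) = {$}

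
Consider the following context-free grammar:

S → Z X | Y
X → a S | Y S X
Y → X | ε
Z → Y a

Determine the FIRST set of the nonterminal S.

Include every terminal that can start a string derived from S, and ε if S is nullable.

We compute FIRST(S) using the standard algorithm.
FIRST(S) = {a, ε}
FIRST(X) = {a}
FIRST(Y) = {a, ε}
FIRST(Z) = {a}
Therefore, FIRST(S) = {a, ε}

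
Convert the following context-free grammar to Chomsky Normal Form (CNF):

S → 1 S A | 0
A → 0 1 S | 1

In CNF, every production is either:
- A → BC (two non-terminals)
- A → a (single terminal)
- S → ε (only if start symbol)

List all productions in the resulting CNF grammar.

T1 → 1; S → 0; T0 → 0; A → 1; S → T1 X0; X0 → S A; A → T0 X1; X1 → T1 S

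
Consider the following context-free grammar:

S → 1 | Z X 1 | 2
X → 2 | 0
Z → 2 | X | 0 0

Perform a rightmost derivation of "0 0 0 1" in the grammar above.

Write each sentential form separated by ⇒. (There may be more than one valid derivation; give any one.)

S ⇒ Z X 1 ⇒ Z 0 1 ⇒ 0 0 0 1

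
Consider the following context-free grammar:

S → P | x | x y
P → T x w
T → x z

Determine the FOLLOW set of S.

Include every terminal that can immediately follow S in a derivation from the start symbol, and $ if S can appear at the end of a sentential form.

We compute FOLLOW(S) using the standard algorithm.
FOLLOW(S) starts with {$}.
FIRST(P) = {x}
FIRST(S) = {x}
FIRST(T) = {x}
FOLLOW(P) = {$}
FOLLOW(S) = {$}
FOLLOW(T) = {x}
Therefore, FOLLOW(S) = {$}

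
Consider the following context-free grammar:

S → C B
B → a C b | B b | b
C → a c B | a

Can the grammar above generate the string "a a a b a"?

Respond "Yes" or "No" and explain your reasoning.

No - no valid derivation exists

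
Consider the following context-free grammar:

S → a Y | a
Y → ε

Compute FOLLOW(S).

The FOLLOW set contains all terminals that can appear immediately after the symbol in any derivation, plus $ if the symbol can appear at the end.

We compute FOLLOW(S) using the standard algorithm.
FOLLOW(S) starts with {$}.
FIRST(S) = {a}
FIRST(Y) = {ε}
FOLLOW(S) = {$}
FOLLOW(Y) = {$}
Therefore, FOLLOW(S) = {$}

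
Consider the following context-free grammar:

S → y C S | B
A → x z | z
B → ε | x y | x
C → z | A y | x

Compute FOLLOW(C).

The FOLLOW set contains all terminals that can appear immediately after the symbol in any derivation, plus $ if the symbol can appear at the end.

We compute FOLLOW(C) using the standard algorithm.
FOLLOW(S) starts with {$}.
FIRST(A) = {x, z}
FIRST(B) = {x, ε}
FIRST(C) = {x, z}
FIRST(S) = {x, y, ε}
FOLLOW(A) = {y}
FOLLOW(B) = {$}
FOLLOW(C) = {$, x, y}
FOLLOW(S) = {$}
Therefore, FOLLOW(C) = {$, x, y}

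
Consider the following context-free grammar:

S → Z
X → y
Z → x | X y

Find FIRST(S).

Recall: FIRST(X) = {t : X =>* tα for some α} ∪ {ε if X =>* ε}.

We compute FIRST(S) using the standard algorithm.
FIRST(S) = {x, y}
FIRST(X) = {y}
FIRST(Z) = {x, y}
Therefore, FIRST(S) = {x, y}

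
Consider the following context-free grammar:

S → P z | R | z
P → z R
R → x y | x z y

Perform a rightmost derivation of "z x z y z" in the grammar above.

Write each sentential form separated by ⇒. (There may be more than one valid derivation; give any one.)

S ⇒ P z ⇒ z R z ⇒ z x z y z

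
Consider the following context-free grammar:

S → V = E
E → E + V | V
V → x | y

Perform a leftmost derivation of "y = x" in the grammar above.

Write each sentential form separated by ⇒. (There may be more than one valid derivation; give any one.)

S ⇒ V = E ⇒ y = E ⇒ y = V ⇒ y = x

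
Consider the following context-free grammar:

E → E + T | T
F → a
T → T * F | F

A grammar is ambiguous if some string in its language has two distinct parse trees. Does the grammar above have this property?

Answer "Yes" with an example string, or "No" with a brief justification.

No - the grammar is unambiguous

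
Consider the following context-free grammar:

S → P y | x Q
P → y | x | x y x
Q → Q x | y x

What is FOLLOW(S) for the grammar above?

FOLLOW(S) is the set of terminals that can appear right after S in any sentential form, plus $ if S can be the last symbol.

We compute FOLLOW(S) using the standard algorithm.
FOLLOW(S) starts with {$}.
FIRST(P) = {x, y}
FIRST(Q) = {y}
FIRST(S) = {x, y}
FOLLOW(P) = {y}
FOLLOW(Q) = {$, x}
FOLLOW(S) = {$}
Therefore, FOLLOW(S) = {$}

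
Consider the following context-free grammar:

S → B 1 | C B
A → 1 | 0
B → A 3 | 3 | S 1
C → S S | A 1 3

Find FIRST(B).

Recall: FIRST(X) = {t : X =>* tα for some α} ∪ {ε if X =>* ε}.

We compute FIRST(B) using the standard algorithm.
FIRST(A) = {0, 1}
FIRST(B) = {0, 1, 3}
FIRST(C) = {0, 1, 3}
FIRST(S) = {0, 1, 3}
Therefore, FIRST(B) = {0, 1, 3}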